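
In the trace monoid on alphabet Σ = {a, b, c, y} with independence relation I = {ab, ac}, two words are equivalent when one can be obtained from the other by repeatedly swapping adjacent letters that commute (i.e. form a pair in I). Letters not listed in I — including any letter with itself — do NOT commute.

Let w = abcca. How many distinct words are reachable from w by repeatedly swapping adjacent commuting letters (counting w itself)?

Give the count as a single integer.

drop 0:a onto floor
drop 1:b onto floor
drop 2:c onto {1:b}
drop 3:c onto {2:c}
drop 4:a onto {0:a}
ground layer = {0:a, 1:b}
drop-orders for the pieces not yet dropped (sum over which currently-grounded one goes next):
  1 to go: {3} 1  {4} 1
  2 to go: {0,4} 1  {2,3} 1  {3,4} 2
  3 to go: {0,3,4} 3  {1,2,3} 1  {2,3,4} 3
  if 0:a drops first: 4 orders
  if 1:b drops first: 6 orders
heap linearizations: 10

10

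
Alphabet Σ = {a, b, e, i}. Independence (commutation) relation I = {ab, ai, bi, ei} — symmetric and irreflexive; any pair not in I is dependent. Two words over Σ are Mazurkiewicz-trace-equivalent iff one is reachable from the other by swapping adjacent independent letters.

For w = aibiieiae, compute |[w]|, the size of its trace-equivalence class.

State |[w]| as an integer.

#0=a has no predecessor
#1=i has no predecessor
#2=b has no predecessor
#3=i depends on [1:i]
#4=i depends on [3:i]
#5=e depends on [0:a, 2:b]
#6=i depends on [4:i]
#7=a depends on [5:e]
#8=e depends on [7:a]
sources: [0:a, 1:i, 2:b]
N(rest) = Σ N(rest − s) over sources s of rest; N(one piece) = 1:
  size 1 → [6]=1  [8]=1
  size 2 → [4,6]=1  [6,8]=2  [7,8]=1
  size 3 → [3,4,6]=1  [4,6,8]=3  [5,7,8]=1  [6,7,8]=3
  size 4 → [0,5,7,8]=1  [1,3,4,6]=1  [2,5,7,8]=1  [3,4,6,8]=4  [4,6,7,8]=6  [5,6,7,8]=4
  size 5 → [0,2,5,7,8]=2  [0,5,6,7,8]=5  [1,3,4,6,8]=5  [2,5,6,7,8]=5  [3,4,6,7,8]=10  [4,5,6,7,8]=10
  size 6 → [0,2,5,6,7,8]=12  [0,4,5,6,7,8]=15  [1,3,4,6,7,8]=15  [2,4,5,6,7,8]=15  [3,4,5,6,7,8]=20
  size 7 → [0,2,4,5,6,7,8]=42  [0,3,4,5,6,7,8]=35  [1,3,4,5,6,7,8]=35  [2,3,4,5,6,7,8]=35
  first=0(a) contributes 70
  first=1(i) contributes 112
  first=2(b) contributes 70
|[w]| = 252

252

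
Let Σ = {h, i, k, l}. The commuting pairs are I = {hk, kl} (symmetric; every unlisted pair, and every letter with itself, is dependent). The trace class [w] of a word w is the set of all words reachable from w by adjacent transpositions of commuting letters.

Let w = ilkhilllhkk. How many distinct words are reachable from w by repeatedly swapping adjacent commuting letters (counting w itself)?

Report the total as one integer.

0(i) covers ∅
1(l) covers 0:i
2(k) covers 0:i
3(h) covers 1:l
4(i) covers 2:k, 3:h
5(l) covers 4:i
6(l) covers 5:l
7(l) covers 6:l
8(h) covers 7:l
9(k) covers 4:i
10(k) covers 9:k
floor of heap: 0:i
completions by unplaced set U, small U first (add the entries for U minus each lowest piece of U):
  |U|=1: {8}:1  {10}:1
  |U|=2: {7,8}:1  {8,10}:2  {9,10}:1
  |U|=3: {6,7,8}:1  {7,8,10}:3  {8,9,10}:3
  |U|=4: {5,6,7,8}:1  {6,7,8,10}:4  {7,8,9,10}:6
  |U|=5: {5,6,7,8,10}:5  {6,7,8,9,10}:10
  |U|=6: {5,6,7,8,9,10}:15
  |U|=7: {4,5,6,7,8,9,10}:15
  |U|=8: {2,4,5,6,7,8,9,10}:15  {3,4,5,6,7,8,9,10}:15
  |U|=9: {1,3,4,5,6,7,8,9,10}:15  {2,3,4,5,6,7,8,9,10}:30
  start at 0(i): 45

45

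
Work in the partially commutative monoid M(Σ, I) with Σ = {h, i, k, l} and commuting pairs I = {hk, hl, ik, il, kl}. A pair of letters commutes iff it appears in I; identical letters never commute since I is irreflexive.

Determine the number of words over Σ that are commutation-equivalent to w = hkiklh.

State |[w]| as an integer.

piece 0:h — minimal
piece 1:k — minimal
piece 2:i rests on {0:h}
piece 3:k rests on {1:k}
piece 4:l — minimal
piece 5:h rests on {2:i}
minimal pieces: {0:h, 1:k, 4:l}
ways to finish when only these pieces remain (= sum over removing one remaining piece with nothing left below it):
  1 left: {3}→1  {4}→1  {5}→1
  2 left: {1,3}→1  {2,5}→1  {3,4}→2  {3,5}→2  {4,5}→2
  3 left: {0,2,5}→1  {1,3,4}→3  {1,3,5}→3  {2,3,5}→3  {2,4,5}→3  {3,4,5}→6
  4 left: {0,2,3,5}→4  {0,2,4,5}→4  {1,2,3,5}→6  {1,3,4,5}→12  {2,3,4,5}→12
  placing 0:h first → 30 extensions
  placing 1:k first → 20 extensions
  placing 4:l first → 10 extensions
total linear extensions = 60

60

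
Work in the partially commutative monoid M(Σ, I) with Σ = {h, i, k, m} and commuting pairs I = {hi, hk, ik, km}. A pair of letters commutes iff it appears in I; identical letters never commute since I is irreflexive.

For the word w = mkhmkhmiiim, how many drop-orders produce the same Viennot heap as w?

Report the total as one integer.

drop 0:m onto floor
drop 1:k onto floor
drop 2:h onto {0:m}
drop 3:m onto {2:h}
drop 4:k onto {1:k}
drop 5:h onto {3:m}
drop 6:m onto {5:h}
drop 7:i onto {6:m}
drop 8:i onto {7:i}
drop 9:i onto {8:i}
drop 10:m onto {9:i}
ground layer = {0:m, 1:k}
drop-orders for the pieces not yet dropped (sum over which currently-grounded one goes next):
  1 to go: {4} 1  {10} 1
  2 to go: {1,4} 1  {4,10} 2  {9,10} 1
  3 to go: {1,4,10} 3  {4,9,10} 3  {8,9,10} 1
  4 to go: {1,4,9,10} 6  {4,8,9,10} 4  {7,8,9,10} 1
  5 to go: {1,4,8,9,10} 10  {4,7,8,9,10} 5  {6,7,8,9,10} 1
  6 to go: {1,4,7,8,9,10} 15  {4,6,7,8,9,10} 6  {5,6,7,8,9,10} 1
  7 to go: {1,4,6,7,8,9,10} 21  {3,5,6,7,8,9,10} 1  {4,5,6,7,8,9,10} 7
  8 to go: {1,4,5,6,7,8,9,10} 28  {2,3,5,6,7,8,9,10} 1  {3,4,5,6,7,8,9,10} 8
  9 to go: {0,2,3,5,6,7,8,9,10} 1  {1,3,4,5,6,7,8,9,10} 36  {2,3,4,5,6,7,8,9,10} 9
  if 0:m drops first: 45 orders
  if 1:k drops first: 10 orders
heap linearizations: 55

55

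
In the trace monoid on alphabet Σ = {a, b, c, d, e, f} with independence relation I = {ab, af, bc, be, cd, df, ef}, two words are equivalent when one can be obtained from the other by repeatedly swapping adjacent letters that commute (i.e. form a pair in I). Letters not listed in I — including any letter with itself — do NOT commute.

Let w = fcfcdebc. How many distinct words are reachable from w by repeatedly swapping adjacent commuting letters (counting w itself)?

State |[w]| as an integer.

19

piece 0:f — minimal
piece 1:c rests on {0:f}
piece 2:f rests on {1:c}
piece 3:c rests on {2:f}
piece 4:d — minimal
piece 5:e rests on {3:c, 4:d}
piece 6:b rests on {2:f, 4:d}
piece 7:c rests on {5:e}
minimal pieces: {0:f, 4:d}
ways to finish when only these pieces remain (= sum over removing one remaining piece with nothing left below it):
  1 left: {6}→1  {7}→1
  2 left: {5,7}→1  {6,7}→2
  3 left: {3,5,7}→1  {5,6,7}→3
  4 left: {3,5,6,7}→4  {4,5,6,7}→3
  5 left: {2,3,5,6,7}→4  {3,4,5,6,7}→7
  6 left: {1,2,3,5,6,7}→4  {2,3,4,5,6,7}→11
  placing 0:f first → 15 extensions
  placing 4:d first → 4 extensions
total linear extensions = 19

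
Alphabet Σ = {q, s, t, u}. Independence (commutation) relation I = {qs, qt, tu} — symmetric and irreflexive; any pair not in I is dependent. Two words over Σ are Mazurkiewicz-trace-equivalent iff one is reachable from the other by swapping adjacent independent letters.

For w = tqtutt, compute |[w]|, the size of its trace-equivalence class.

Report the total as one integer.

15

drop 0:t onto floor
drop 1:q onto floor
drop 2:t onto {0:t}
drop 3:u onto {1:q}
drop 4:t onto {2:t}
drop 5:t onto {4:t}
ground layer = {0:t, 1:q}
drop-orders for the pieces not yet dropped (sum over which currently-grounded one goes next):
  1 to go: {3} 1  {5} 1
  2 to go: {1,3} 1  {3,5} 2  {4,5} 1
  3 to go: {1,3,5} 3  {2,4,5} 1  {3,4,5} 3
  4 to go: {0,2,4,5} 1  {1,3,4,5} 6  {2,3,4,5} 4
  if 0:t drops first: 10 orders
  if 1:q drops first: 5 orders
heap linearizations: 15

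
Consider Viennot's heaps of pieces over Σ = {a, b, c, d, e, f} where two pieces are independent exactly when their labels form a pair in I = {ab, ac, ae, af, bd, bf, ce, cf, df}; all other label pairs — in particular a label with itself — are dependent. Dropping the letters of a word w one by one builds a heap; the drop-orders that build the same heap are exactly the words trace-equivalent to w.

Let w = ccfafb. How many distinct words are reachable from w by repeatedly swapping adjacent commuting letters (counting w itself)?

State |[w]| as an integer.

piece 0:c — minimal
piece 1:c rests on {0:c}
piece 2:f — minimal
piece 3:a — minimal
piece 4:f rests on {2:f}
piece 5:b rests on {1:c}
minimal pieces: {0:c, 2:f, 3:a}
ways to finish when only these pieces remain (= sum over removing one remaining piece with nothing left below it):
  1 left: {3}→1  {4}→1  {5}→1
  2 left: {1,5}→1  {2,4}→1  {3,4}→2  {3,5}→2  {4,5}→2
  3 left: {0,1,5}→1  {1,3,5}→3  {1,4,5}→3  {2,3,4}→3  {2,4,5}→3  {3,4,5}→6
  4 left: {0,1,3,5}→4  {0,1,4,5}→4  {1,2,4,5}→6  {1,3,4,5}→12  {2,3,4,5}→12
  placing 0:c first → 30 extensions
  placing 2:f first → 20 extensions
  placing 3:a first → 10 extensions
total linear extensions = 60

60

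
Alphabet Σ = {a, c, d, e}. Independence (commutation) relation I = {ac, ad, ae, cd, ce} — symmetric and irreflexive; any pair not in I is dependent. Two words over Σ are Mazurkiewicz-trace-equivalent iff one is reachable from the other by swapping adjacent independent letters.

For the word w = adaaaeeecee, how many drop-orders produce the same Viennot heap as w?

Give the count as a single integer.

drop 0:a onto floor
drop 1:d onto floor
drop 2:a onto {0:a}
drop 3:a onto {2:a}
drop 4:a onto {3:a}
drop 5:e onto {1:d}
drop 6:e onto {5:e}
drop 7:e onto {6:e}
drop 8:c onto floor
drop 9:e onto {7:e}
drop 10:e onto {9:e}
ground layer = {0:a, 1:d, 8:c}
drop-orders for the pieces not yet dropped (sum over which currently-grounded one goes next):
  1 to go: {4} 1  {8} 1  {10} 1
  2 to go: {3,4} 1  {4,8} 2  {4,10} 2  {8,10} 2  {9,10} 1
  3 to go: {2,3,4} 1  {3,4,8} 3  {3,4,10} 3  {4,8,10} 6  {4,9,10} 3  {7,9,10} 1  {8,9,10} 3
  4 to go: {0,2,3,4} 1  {2,3,4,8} 4  {2,3,4,10} 4  {3,4,8,10} 12  {3,4,9,10} 6  {4,7,9,10} 4  {4,8,9,10} 12  {6,7,9,10} 1  {7,8,9,10} 4
  5 to go: {0,2,3,4,8} 5  {0,2,3,4,10} 5  {2,3,4,8,10} 20  {2,3,4,9,10} 10  {3,4,7,9,10} 10  {3,4,8,9,10} 30  {4,6,7,9,10} 5  {4,7,8,9,10} 20  {5,6,7,9,10} 1  {6,7,8,9,10} 5
  6 to go: {0,2,3,4,8,10} 30  {0,2,3,4,9,10} 15  {1,5,6,7,9,10} 1  {2,3,4,7,9,10} 20  {2,3,4,8,9,10} 60  {3,4,6,7,9,10} 15  {3,4,7,8,9,10} 60  {4,5,6,7,9,10} 6  {4,6,7,8,9,10} 30  {5,6,7,8,9,10} 6
  7 to go: {0,2,3,4,7,9,10} 35  {0,2,3,4,8,9,10} 105  {1,4,5,6,7,9,10} 7  {1,5,6,7,8,9,10} 7  {2,3,4,6,7,9,10} 35  {2,3,4,7,8,9,10} 140  {3,4,5,6,7,9,10} 21  {3,4,6,7,8,9,10} 105  {4,5,6,7,8,9,10} 42
  8 to go: {0,2,3,4,6,7,9,10} 70  {0,2,3,4,7,8,9,10} 280  {1,3,4,5,6,7,9,10} 28  {1,4,5,6,7,8,9,10} 56  {2,3,4,5,6,7,9,10} 56  {2,3,4,6,7,8,9,10} 280  {3,4,5,6,7,8,9,10} 168
  9 to go: {0,2,3,4,5,6,7,9,10} 126  {0,2,3,4,6,7,8,9,10} 630  {1,2,3,4,5,6,7,9,10} 84  {1,3,4,5,6,7,8,9,10} 252  {2,3,4,5,6,7,8,9,10} 504
  if 0:a drops first: 840 orders
  if 1:d drops first: 1260 orders
  if 8:c drops first: 210 orders
heap linearizations: 2310

2310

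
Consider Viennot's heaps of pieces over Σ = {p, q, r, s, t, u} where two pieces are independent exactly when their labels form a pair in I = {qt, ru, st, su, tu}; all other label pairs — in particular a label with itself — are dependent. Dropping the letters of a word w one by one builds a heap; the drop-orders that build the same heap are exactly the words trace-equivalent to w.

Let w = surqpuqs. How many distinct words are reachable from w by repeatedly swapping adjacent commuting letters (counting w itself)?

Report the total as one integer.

piece 0:s — minimal
piece 1:u — minimal
piece 2:r rests on {0:s}
piece 3:q rests on {1:u, 2:r}
piece 4:p rests on {3:q}
piece 5:u rests on {4:p}
piece 6:q rests on {5:u}
piece 7:s rests on {6:q}
minimal pieces: {0:s, 1:u}
ways to finish when only these pieces remain (= sum over removing one remaining piece with nothing left below it):
  1 left: {7}→1
  2 left: {6,7}→1
  3 left: {5,6,7}→1
  4 left: {4,5,6,7}→1
  5 left: {3,4,5,6,7}→1
  6 left: {1,3,4,5,6,7}→1  {2,3,4,5,6,7}→1
  placing 0:s first → 2 extensions
  placing 1:u first → 1 extensions
total linear extensions = 3

3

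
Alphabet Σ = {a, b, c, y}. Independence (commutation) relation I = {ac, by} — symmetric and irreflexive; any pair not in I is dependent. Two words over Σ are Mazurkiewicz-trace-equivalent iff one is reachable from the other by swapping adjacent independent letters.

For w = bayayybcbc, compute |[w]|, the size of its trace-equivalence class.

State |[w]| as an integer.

3

piece 0:b — minimal
piece 1:a rests on {0:b}
piece 2:y rests on {1:a}
piece 3:a rests on {2:y}
piece 4:y rests on {3:a}
piece 5:y rests on {4:y}
piece 6:b rests on {3:a}
piece 7:c rests on {5:y, 6:b}
piece 8:b rests on {7:c}
piece 9:c rests on {8:b}
minimal pieces: {0:b}
ways to finish when only these pieces remain (= sum over removing one remaining piece with nothing left below it):
  1 left: {9}→1
  2 left: {8,9}→1
  3 left: {7,8,9}→1
  4 left: {5,7,8,9}→1  {6,7,8,9}→1
  5 left: {4,5,7,8,9}→1  {5,6,7,8,9}→2
  6 left: {4,5,6,7,8,9}→3
  7 left: {3,4,5,6,7,8,9}→3
  8 left: {2,3,4,5,6,7,8,9}→3
  placing 0:b first → 3 extensions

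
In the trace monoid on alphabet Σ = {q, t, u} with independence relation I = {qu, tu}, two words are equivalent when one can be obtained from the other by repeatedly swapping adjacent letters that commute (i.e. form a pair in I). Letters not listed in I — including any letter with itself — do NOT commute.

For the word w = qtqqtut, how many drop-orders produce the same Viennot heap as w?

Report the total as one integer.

0(q) covers ∅
1(t) covers 0:q
2(q) covers 1:t
3(q) covers 2:q
4(t) covers 3:q
5(u) covers ∅
6(t) covers 4:t
floor of heap: 0:q, 5:u
completions by unplaced set U, small U first (add the entries for U minus each lowest piece of U):
  |U|=1: {5}:1  {6}:1
  |U|=2: {4,6}:1  {5,6}:2
  |U|=3: {3,4,6}:1  {4,5,6}:3
  |U|=4: {2,3,4,6}:1  {3,4,5,6}:4
  |U|=5: {1,2,3,4,6}:1  {2,3,4,5,6}:5
  start at 0(q): 6
  start at 5(u): 1
sum over floor = 7

7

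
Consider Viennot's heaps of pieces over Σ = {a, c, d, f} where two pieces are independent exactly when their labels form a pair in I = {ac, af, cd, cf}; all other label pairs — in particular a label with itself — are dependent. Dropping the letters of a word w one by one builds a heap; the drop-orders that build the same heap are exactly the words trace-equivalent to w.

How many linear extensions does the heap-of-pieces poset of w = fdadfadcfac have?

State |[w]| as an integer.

piece 0:f — minimal
piece 1:d rests on {0:f}
piece 2:a rests on {1:d}
piece 3:d rests on {2:a}
piece 4:f rests on {3:d}
piece 5:a rests on {3:d}
piece 6:d rests on {4:f, 5:a}
piece 7:c — minimal
piece 8:f rests on {6:d}
piece 9:a rests on {6:d}
piece 10:c rests on {7:c}
minimal pieces: {0:f, 7:c}
ways to finish when only these pieces remain (= sum over removing one remaining piece with nothing left below it):
  1 left: {8}→1  {9}→1  {10}→1
  2 left: {7,10}→1  {8,9}→2  {8,10}→2  {9,10}→2
  3 left: {6,8,9}→2  {7,8,10}→3  {7,9,10}→3  {8,9,10}→6
  4 left: {4,6,8,9}→2  {5,6,8,9}→2  {6,8,9,10}→8  {7,8,9,10}→12
  5 left: {4,5,6,8,9}→4  {4,6,8,9,10}→10  {5,6,8,9,10}→10  {6,7,8,9,10}→20
  6 left: {3,4,5,6,8,9}→4  {4,5,6,8,9,10}→24  {4,6,7,8,9,10}→30  {5,6,7,8,9,10}→30
  7 left: {2,3,4,5,6,8,9}→4  {3,4,5,6,8,9,10}→28  {4,5,6,7,8,9,10}→84
  8 left: {1,2,3,4,5,6,8,9}→4  {2,3,4,5,6,8,9,10}→32  {3,4,5,6,7,8,9,10}→112
  9 left: {0,1,2,3,4,5,6,8,9}→4  {1,2,3,4,5,6,8,9,10}→36  {2,3,4,5,6,7,8,9,10}→144
  placing 0:f first → 180 extensions
  placing 7:c first → 40 extensions
total linear extensions = 220

220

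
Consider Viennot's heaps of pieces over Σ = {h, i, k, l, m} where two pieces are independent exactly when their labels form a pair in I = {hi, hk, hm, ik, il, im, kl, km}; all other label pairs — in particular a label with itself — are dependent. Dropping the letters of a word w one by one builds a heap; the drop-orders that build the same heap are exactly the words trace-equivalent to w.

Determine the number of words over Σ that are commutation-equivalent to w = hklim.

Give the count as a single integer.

20

piece 0:h — minimal
piece 1:k — minimal
piece 2:l rests on {0:h}
piece 3:i — minimal
piece 4:m rests on {2:l}
minimal pieces: {0:h, 1:k, 3:i}
ways to finish when only these pieces remain (= sum over removing one remaining piece with nothing left below it):
  1 left: {1}→1  {3}→1  {4}→1
  2 left: {1,3}→2  {1,4}→2  {2,4}→1  {3,4}→2
  3 left: {0,2,4}→1  {1,2,4}→3  {1,3,4}→6  {2,3,4}→3
  placing 0:h first → 12 extensions
  placing 1:k first → 4 extensions
  placing 3:i first → 4 extensions
total linear extensions = 20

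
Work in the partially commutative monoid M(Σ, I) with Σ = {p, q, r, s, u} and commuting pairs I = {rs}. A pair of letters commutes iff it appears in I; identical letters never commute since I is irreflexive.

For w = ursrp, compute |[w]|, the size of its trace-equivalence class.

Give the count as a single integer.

3

#0=u has no predecessor
#1=r depends on [0:u]
#2=s depends on [0:u]
#3=r depends on [1:r]
#4=p depends on [2:s, 3:r]
sources: [0:u]
N(rest) = Σ N(rest − s) over sources s of rest; N(one piece) = 1:
  size 1 → [4]=1
  size 2 → [2,4]=1  [3,4]=1
  size 3 → [1,3,4]=1  [2,3,4]=2
  first=0(u) contributes 3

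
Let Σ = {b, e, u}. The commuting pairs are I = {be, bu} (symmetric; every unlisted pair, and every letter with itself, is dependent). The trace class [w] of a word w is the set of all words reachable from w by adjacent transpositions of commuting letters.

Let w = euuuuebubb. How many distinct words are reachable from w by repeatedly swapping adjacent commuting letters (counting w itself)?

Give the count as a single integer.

0(e) covers ∅
1(u) covers 0:e
2(u) covers 1:u
3(u) covers 2:u
4(u) covers 3:u
5(e) covers 4:u
6(b) covers ∅
7(u) covers 5:e
8(b) covers 6:b
9(b) covers 8:b
floor of heap: 0:e, 6:b
completions by unplaced set U, small U first (add the entries for U minus each lowest piece of U):
  |U|=1: {7}:1  {9}:1
  |U|=2: {5,7}:1  {7,9}:2  {8,9}:1
  |U|=3: {4,5,7}:1  {5,7,9}:3  {6,8,9}:1  {7,8,9}:3
  |U|=4: {3,4,5,7}:1  {4,5,7,9}:4  {5,7,8,9}:6  {6,7,8,9}:4
  |U|=5: {2,3,4,5,7}:1  {3,4,5,7,9}:5  {4,5,7,8,9}:10  {5,6,7,8,9}:10
  |U|=6: {1,2,3,4,5,7}:1  {2,3,4,5,7,9}:6  {3,4,5,7,8,9}:15  {4,5,6,7,8,9}:20
  |U|=7: {0,1,2,3,4,5,7}:1  {1,2,3,4,5,7,9}:7  {2,3,4,5,7,8,9}:21  {3,4,5,6,7,8,9}:35
  |U|=8: {0,1,2,3,4,5,7,9}:8  {1,2,3,4,5,7,8,9}:28  {2,3,4,5,6,7,8,9}:56
  start at 0(e): 84
  start at 6(b): 36
sum over floor = 120

120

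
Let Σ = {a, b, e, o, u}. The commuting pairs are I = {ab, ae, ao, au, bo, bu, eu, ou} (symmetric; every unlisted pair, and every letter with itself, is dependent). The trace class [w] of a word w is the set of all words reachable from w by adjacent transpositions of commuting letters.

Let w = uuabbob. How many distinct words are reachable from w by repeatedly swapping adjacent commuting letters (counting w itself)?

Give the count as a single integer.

420

piece 0:u — minimal
piece 1:u rests on {0:u}
piece 2:a — minimal
piece 3:b — minimal
piece 4:b rests on {3:b}
piece 5:o — minimal
piece 6:b rests on {4:b}
minimal pieces: {0:u, 2:a, 3:b, 5:o}
ways to finish when only these pieces remain (= sum over removing one remaining piece with nothing left below it):
  1 left: {1}→1  {2}→1  {5}→1  {6}→1
  2 left: {0,1}→1  {1,2}→2  {1,5}→2  {1,6}→2  {2,5}→2  {2,6}→2  {4,6}→1  {5,6}→2
  3 left: {0,1,2}→3  {0,1,5}→3  {0,1,6}→3  {1,2,5}→6  {1,2,6}→6  {1,4,6}→3  {1,5,6}→6  {2,4,6}→3  {2,5,6}→6  {3,4,6}→1  {4,5,6}→3
  4 left: {0,1,2,5}→12  {0,1,2,6}→12  {0,1,4,6}→6  {0,1,5,6}→12  {1,2,4,6}→12  {1,2,5,6}→24  {1,3,4,6}→4  {1,4,5,6}→12  {2,3,4,6}→4  {2,4,5,6}→12  {3,4,5,6}→4
  5 left: {0,1,2,4,6}→30  {0,1,2,5,6}→60  {0,1,3,4,6}→10  {0,1,4,5,6}→30  {1,2,3,4,6}→20  {1,2,4,5,6}→60  {1,3,4,5,6}→20  {2,3,4,5,6}→20
  placing 0:u first → 120 extensions
  placing 2:a first → 60 extensions
  placing 3:b first → 180 extensions
  placing 5:o first → 60 extensions
total linear extensions = 420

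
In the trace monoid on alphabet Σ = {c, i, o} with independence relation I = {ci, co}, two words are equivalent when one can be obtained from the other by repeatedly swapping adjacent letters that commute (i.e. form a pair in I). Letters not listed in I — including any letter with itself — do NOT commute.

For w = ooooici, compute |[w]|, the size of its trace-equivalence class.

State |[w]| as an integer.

#0=o has no predecessor
#1=o depends on [0:o]
#2=o depends on [1:o]
#3=o depends on [2:o]
#4=i depends on [3:o]
#5=c has no predecessor
#6=i depends on [4:i]
sources: [0:o, 5:c]
N(rest) = Σ N(rest − s) over sources s of rest; N(one piece) = 1:
  size 1 → [5]=1  [6]=1
  size 2 → [4,6]=1  [5,6]=2
  size 3 → [3,4,6]=1  [4,5,6]=3
  size 4 → [2,3,4,6]=1  [3,4,5,6]=4
  size 5 → [1,2,3,4,6]=1  [2,3,4,5,6]=5
  first=0(o) contributes 6
  first=5(c) contributes 1
|[w]| = 7

7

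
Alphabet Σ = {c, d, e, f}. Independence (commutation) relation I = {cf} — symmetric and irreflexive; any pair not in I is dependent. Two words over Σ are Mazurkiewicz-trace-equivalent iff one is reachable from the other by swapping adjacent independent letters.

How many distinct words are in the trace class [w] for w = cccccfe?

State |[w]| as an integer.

6

#0=c has no predecessor
#1=c depends on [0:c]
#2=c depends on [1:c]
#3=c depends on [2:c]
#4=c depends on [3:c]
#5=f has no predecessor
#6=e depends on [4:c, 5:f]
sources: [0:c, 5:f]
N(rest) = Σ N(rest − s) over sources s of rest; N(one piece) = 1:
  size 1 → [6]=1
  size 2 → [4,6]=1  [5,6]=1
  size 3 → [3,4,6]=1  [4,5,6]=2
  size 4 → [2,3,4,6]=1  [3,4,5,6]=3
  size 5 → [1,2,3,4,6]=1  [2,3,4,5,6]=4
  first=0(c) contributes 5
  first=5(f) contributes 1
|[w]| = 6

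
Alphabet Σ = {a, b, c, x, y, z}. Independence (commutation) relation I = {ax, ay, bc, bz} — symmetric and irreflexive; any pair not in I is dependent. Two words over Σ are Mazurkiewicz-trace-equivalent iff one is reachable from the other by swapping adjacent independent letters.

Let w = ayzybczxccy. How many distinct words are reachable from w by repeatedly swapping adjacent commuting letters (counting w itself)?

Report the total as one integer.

#0=a has no predecessor
#1=y has no predecessor
#2=z depends on [0:a, 1:y]
#3=y depends on [2:z]
#4=b depends on [3:y]
#5=c depends on [3:y]
#6=z depends on [5:c]
#7=x depends on [4:b, 6:z]
#8=c depends on [7:x]
#9=c depends on [8:c]
#10=y depends on [9:c]
sources: [0:a, 1:y]
N(rest) = Σ N(rest − s) over sources s of rest; N(one piece) = 1:
  size 1 → [10]=1
  size 2 → [9,10]=1
  size 3 → [8,9,10]=1
  size 4 → [7,8,9,10]=1
  size 5 → [4,7,8,9,10]=1  [6,7,8,9,10]=1
  size 6 → [4,6,7,8,9,10]=2  [5,6,7,8,9,10]=1
  size 7 → [4,5,6,7,8,9,10]=3
  size 8 → [3,4,5,6,7,8,9,10]=3
  size 9 → [2,3,4,5,6,7,8,9,10]=3
  first=0(a) contributes 3
  first=1(y) contributes 3
|[w]| = 6

6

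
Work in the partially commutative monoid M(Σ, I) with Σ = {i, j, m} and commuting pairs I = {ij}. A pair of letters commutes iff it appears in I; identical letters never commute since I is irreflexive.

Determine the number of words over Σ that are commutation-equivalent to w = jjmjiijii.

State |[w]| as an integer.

15

0(j) covers ∅
1(j) covers 0:j
2(m) covers 1:j
3(j) covers 2:m
4(i) covers 2:m
5(i) covers 4:i
6(j) covers 3:j
7(i) covers 5:i
8(i) covers 7:i
floor of heap: 0:j
completions by unplaced set U, small U first (add the entries for U minus each lowest piece of U):
  |U|=1: {6}:1  {8}:1
  |U|=2: {3,6}:1  {6,8}:2  {7,8}:1
  |U|=3: {3,6,8}:3  {5,7,8}:1  {6,7,8}:3
  |U|=4: {3,6,7,8}:6  {4,5,7,8}:1  {5,6,7,8}:4
  |U|=5: {3,5,6,7,8}:10  {4,5,6,7,8}:5
  |U|=6: {3,4,5,6,7,8}:15
  |U|=7: {2,3,4,5,6,7,8}:15
  start at 0(j): 15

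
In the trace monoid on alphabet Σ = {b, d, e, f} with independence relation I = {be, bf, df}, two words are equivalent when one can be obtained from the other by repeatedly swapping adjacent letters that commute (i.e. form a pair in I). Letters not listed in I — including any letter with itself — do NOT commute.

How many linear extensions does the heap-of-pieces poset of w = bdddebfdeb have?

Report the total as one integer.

drop 0:b onto floor
drop 1:d onto {0:b}
drop 2:d onto {1:d}
drop 3:d onto {2:d}
drop 4:e onto {3:d}
drop 5:b onto {3:d}
drop 6:f onto {4:e}
drop 7:d onto {4:e, 5:b}
drop 8:e onto {6:f, 7:d}
drop 9:b onto {7:d}
ground layer = {0:b}
drop-orders for the pieces not yet dropped (sum over which currently-grounded one goes next):
  1 to go: {8} 1  {9} 1
  2 to go: {6,8} 1  {8,9} 2
  3 to go: {6,8,9} 3  {7,8,9} 2
  4 to go: {5,7,8,9} 2  {6,7,8,9} 5
  5 to go: {4,6,7,8,9} 5  {5,6,7,8,9} 7
  6 to go: {4,5,6,7,8,9} 12
  7 to go: {3,4,5,6,7,8,9} 12
  8 to go: {2,3,4,5,6,7,8,9} 12
  if 0:b drops first: 12 orders

12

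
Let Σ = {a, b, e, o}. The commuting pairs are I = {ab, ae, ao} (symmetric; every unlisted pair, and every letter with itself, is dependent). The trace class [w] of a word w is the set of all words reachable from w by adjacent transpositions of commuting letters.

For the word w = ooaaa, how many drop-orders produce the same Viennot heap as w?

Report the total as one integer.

#0=o has no predecessor
#1=o depends on [0:o]
#2=a has no predecessor
#3=a depends on [2:a]
#4=a depends on [3:a]
sources: [0:o, 2:a]
N(rest) = Σ N(rest − s) over sources s of rest; N(one piece) = 1:
  size 1 → [1]=1  [4]=1
  size 2 → [0,1]=1  [1,4]=2  [3,4]=1
  size 3 → [0,1,4]=3  [1,3,4]=3  [2,3,4]=1
  first=0(o) contributes 4
  first=2(a) contributes 6
|[w]| = 10

10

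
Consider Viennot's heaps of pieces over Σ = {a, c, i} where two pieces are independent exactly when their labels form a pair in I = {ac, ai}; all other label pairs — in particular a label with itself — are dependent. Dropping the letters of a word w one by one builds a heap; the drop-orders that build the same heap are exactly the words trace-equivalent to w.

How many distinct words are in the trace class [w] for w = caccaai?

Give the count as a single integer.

35

drop 0:c onto floor
drop 1:a onto floor
drop 2:c onto {0:c}
drop 3:c onto {2:c}
drop 4:a onto {1:a}
drop 5:a onto {4:a}
drop 6:i onto {3:c}
ground layer = {0:c, 1:a}
drop-orders for the pieces not yet dropped (sum over which currently-grounded one goes next):
  1 to go: {5} 1  {6} 1
  2 to go: {3,6} 1  {4,5} 1  {5,6} 2
  3 to go: {1,4,5} 1  {2,3,6} 1  {3,5,6} 3  {4,5,6} 3
  4 to go: {0,2,3,6} 1  {1,4,5,6} 4  {2,3,5,6} 4  {3,4,5,6} 6
  5 to go: {0,2,3,5,6} 5  {1,3,4,5,6} 10  {2,3,4,5,6} 10
  if 0:c drops first: 20 orders
  if 1:a drops first: 15 orders
heap linearizations: 35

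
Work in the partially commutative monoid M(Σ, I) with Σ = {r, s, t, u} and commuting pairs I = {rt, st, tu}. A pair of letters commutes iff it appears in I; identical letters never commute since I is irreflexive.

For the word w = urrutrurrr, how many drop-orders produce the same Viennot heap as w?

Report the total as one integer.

drop 0:u onto floor
drop 1:r onto {0:u}
drop 2:r onto {1:r}
drop 3:u onto {2:r}
drop 4:t onto floor
drop 5:r onto {3:u}
drop 6:u onto {5:r}
drop 7:r onto {6:u}
drop 8:r onto {7:r}
drop 9:r onto {8:r}
ground layer = {0:u, 4:t}
drop-orders for the pieces not yet dropped (sum over which currently-grounded one goes next):
  1 to go: {4} 1  {9} 1
  2 to go: {4,9} 2  {8,9} 1
  3 to go: {4,8,9} 3  {7,8,9} 1
  4 to go: {4,7,8,9} 4  {6,7,8,9} 1
  5 to go: {4,6,7,8,9} 5  {5,6,7,8,9} 1
  6 to go: {3,5,6,7,8,9} 1  {4,5,6,7,8,9} 6
  7 to go: {2,3,5,6,7,8,9} 1  {3,4,5,6,7,8,9} 7
  8 to go: {1,2,3,5,6,7,8,9} 1  {2,3,4,5,6,7,8,9} 8
  if 0:u drops first: 9 orders
  if 4:t drops first: 1 orders
heap linearizations: 10

10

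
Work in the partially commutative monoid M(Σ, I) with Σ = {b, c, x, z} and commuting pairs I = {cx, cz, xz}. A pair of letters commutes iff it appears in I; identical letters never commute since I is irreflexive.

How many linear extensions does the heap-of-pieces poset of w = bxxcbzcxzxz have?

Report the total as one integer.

180

#0=b has no predecessor
#1=x depends on [0:b]
#2=x depends on [1:x]
#3=c depends on [0:b]
#4=b depends on [2:x, 3:c]
#5=z depends on [4:b]
#6=c depends on [4:b]
#7=x depends on [4:b]
#8=z depends on [5:z]
#9=x depends on [7:x]
#10=z depends on [8:z]
sources: [0:b]
N(rest) = Σ N(rest − s) over sources s of rest; N(one piece) = 1:
  size 1 → [6]=1  [9]=1  [10]=1
  size 2 → [6,9]=2  [6,10]=2  [7,9]=1  [8,10]=1  [9,10]=2
  size 3 → [5,8,10]=1  [6,7,9]=3  [6,8,10]=3  [6,9,10]=6  [7,9,10]=3  [8,9,10]=3
  size 4 → [5,6,8,10]=4  [5,8,9,10]=4  [6,7,9,10]=12  [6,8,9,10]=12  [7,8,9,10]=6
  size 5 → [5,6,8,9,10]=20  [5,7,8,9,10]=10  [6,7,8,9,10]=30
  size 6 → [5,6,7,8,9,10]=60
  size 7 → [4,5,6,7,8,9,10]=60
  size 8 → [2,4,5,6,7,8,9,10]=60  [3,4,5,6,7,8,9,10]=60
  size 9 → [1,2,4,5,6,7,8,9,10]=60  [2,3,4,5,6,7,8,9,10]=120
  first=0(b) contributes 180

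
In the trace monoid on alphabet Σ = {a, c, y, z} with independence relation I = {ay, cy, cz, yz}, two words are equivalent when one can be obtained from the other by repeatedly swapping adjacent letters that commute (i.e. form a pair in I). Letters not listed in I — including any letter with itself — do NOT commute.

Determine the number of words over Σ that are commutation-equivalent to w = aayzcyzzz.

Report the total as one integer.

180

drop 0:a onto floor
drop 1:a onto {0:a}
drop 2:y onto floor
drop 3:z onto {1:a}
drop 4:c onto {1:a}
drop 5:y onto {2:y}
drop 6:z onto {3:z}
drop 7:z onto {6:z}
drop 8:z onto {7:z}
ground layer = {0:a, 2:y}
drop-orders for the pieces not yet dropped (sum over which currently-grounded one goes next):
  1 to go: {4} 1  {5} 1  {8} 1
  2 to go: {2,5} 1  {4,5} 2  {4,8} 2  {5,8} 2  {7,8} 1
  3 to go: {2,4,5} 3  {2,5,8} 3  {4,5,8} 6  {4,7,8} 3  {5,7,8} 3  {6,7,8} 1
  4 to go: {2,4,5,8} 12  {2,5,7,8} 6  {3,6,7,8} 1  {4,5,7,8} 12  {4,6,7,8} 4  {5,6,7,8} 4
  5 to go: {2,4,5,7,8} 30  {2,5,6,7,8} 10  {3,4,6,7,8} 5  {3,5,6,7,8} 5  {4,5,6,7,8} 20
  6 to go: {1,3,4,6,7,8} 5  {2,3,5,6,7,8} 15  {2,4,5,6,7,8} 60  {3,4,5,6,7,8} 30
  7 to go: {0,1,3,4,6,7,8} 5  {1,3,4,5,6,7,8} 35  {2,3,4,5,6,7,8} 105
  if 0:a drops first: 140 orders
  if 2:y drops first: 40 orders
heap linearizations: 180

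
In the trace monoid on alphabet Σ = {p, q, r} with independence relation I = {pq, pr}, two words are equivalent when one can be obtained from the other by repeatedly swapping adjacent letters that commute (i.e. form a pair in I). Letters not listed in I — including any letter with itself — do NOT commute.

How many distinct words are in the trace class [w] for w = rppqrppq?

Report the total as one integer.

70

#0=r has no predecessor
#1=p has no predecessor
#2=p depends on [1:p]
#3=q depends on [0:r]
#4=r depends on [3:q]
#5=p depends on [2:p]
#6=p depends on [5:p]
#7=q depends on [4:r]
sources: [0:r, 1:p]
N(rest) = Σ N(rest − s) over sources s of rest; N(one piece) = 1:
  size 1 → [6]=1  [7]=1
  size 2 → [4,7]=1  [5,6]=1  [6,7]=2
  size 3 → [2,5,6]=1  [3,4,7]=1  [4,6,7]=3  [5,6,7]=3
  size 4 → [0,3,4,7]=1  [1,2,5,6]=1  [2,5,6,7]=4  [3,4,6,7]=4  [4,5,6,7]=6
  size 5 → [0,3,4,6,7]=5  [1,2,5,6,7]=5  [2,4,5,6,7]=10  [3,4,5,6,7]=10
  size 6 → [0,3,4,5,6,7]=15  [1,2,4,5,6,7]=15  [2,3,4,5,6,7]=20
  first=0(r) contributes 35
  first=1(p) contributes 35
|[w]| = 70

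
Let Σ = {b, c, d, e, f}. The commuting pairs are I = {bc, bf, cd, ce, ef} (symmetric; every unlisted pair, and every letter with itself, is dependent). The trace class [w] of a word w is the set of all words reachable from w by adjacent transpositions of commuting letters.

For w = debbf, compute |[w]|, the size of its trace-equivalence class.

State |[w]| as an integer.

drop 0:d onto floor
drop 1:e onto {0:d}
drop 2:b onto {1:e}
drop 3:b onto {2:b}
drop 4:f onto {0:d}
ground layer = {0:d}
drop-orders for the pieces not yet dropped (sum over which currently-grounded one goes next):
  1 to go: {3} 1  {4} 1
  2 to go: {2,3} 1  {3,4} 2
  3 to go: {1,2,3} 1  {2,3,4} 3
  if 0:d drops first: 4 orders

4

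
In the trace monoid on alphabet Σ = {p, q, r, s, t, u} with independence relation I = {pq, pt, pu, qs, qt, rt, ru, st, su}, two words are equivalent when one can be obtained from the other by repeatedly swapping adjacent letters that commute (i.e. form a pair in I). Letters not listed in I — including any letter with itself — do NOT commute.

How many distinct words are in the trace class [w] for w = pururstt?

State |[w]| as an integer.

70

piece 0:p — minimal
piece 1:u — minimal
piece 2:r rests on {0:p}
piece 3:u rests on {1:u}
piece 4:r rests on {2:r}
piece 5:s rests on {4:r}
piece 6:t rests on {3:u}
piece 7:t rests on {6:t}
minimal pieces: {0:p, 1:u}
ways to finish when only these pieces remain (= sum over removing one remaining piece with nothing left below it):
  1 left: {5}→1  {7}→1
  2 left: {4,5}→1  {5,7}→2  {6,7}→1
  3 left: {2,4,5}→1  {3,6,7}→1  {4,5,7}→3  {5,6,7}→3
  4 left: {0,2,4,5}→1  {1,3,6,7}→1  {2,4,5,7}→4  {3,5,6,7}→4  {4,5,6,7}→6
  5 left: {0,2,4,5,7}→5  {1,3,5,6,7}→5  {2,4,5,6,7}→10  {3,4,5,6,7}→10
  6 left: {0,2,4,5,6,7}→15  {1,3,4,5,6,7}→15  {2,3,4,5,6,7}→20
  placing 0:p first → 35 extensions
  placing 1:u first → 35 extensions
total linear extensions = 70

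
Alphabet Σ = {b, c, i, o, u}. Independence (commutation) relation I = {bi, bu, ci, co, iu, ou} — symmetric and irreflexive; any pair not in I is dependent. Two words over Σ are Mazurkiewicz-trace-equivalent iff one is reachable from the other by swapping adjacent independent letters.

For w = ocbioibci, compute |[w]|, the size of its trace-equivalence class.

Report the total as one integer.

30

piece 0:o — minimal
piece 1:c — minimal
piece 2:b rests on {0:o, 1:c}
piece 3:i rests on {0:o}
piece 4:o rests on {2:b, 3:i}
piece 5:i rests on {4:o}
piece 6:b rests on {4:o}
piece 7:c rests on {6:b}
piece 8:i rests on {5:i}
minimal pieces: {0:o, 1:c}
ways to finish when only these pieces remain (= sum over removing one remaining piece with nothing left below it):
  1 left: {7}→1  {8}→1
  2 left: {5,8}→1  {6,7}→1  {7,8}→2
  3 left: {5,7,8}→3  {6,7,8}→3
  4 left: {5,6,7,8}→6
  5 left: {4,5,6,7,8}→6
  6 left: {2,4,5,6,7,8}→6  {3,4,5,6,7,8}→6
  7 left: {1,2,4,5,6,7,8}→6  {2,3,4,5,6,7,8}→12
  placing 0:o first → 18 extensions
  placing 1:c first → 12 extensions
total linear extensions = 30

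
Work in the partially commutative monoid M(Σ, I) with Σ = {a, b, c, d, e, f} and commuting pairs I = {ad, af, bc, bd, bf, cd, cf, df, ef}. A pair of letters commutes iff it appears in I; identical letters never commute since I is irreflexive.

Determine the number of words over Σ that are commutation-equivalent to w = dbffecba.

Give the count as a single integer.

drop 0:d onto floor
drop 1:b onto floor
drop 2:f onto floor
drop 3:f onto {2:f}
drop 4:e onto {0:d, 1:b}
drop 5:c onto {4:e}
drop 6:b onto {4:e}
drop 7:a onto {5:c, 6:b}
ground layer = {0:d, 1:b, 2:f}
drop-orders for the pieces not yet dropped (sum over which currently-grounded one goes next):
  1 to go: {3} 1  {7} 1
  2 to go: {2,3} 1  {3,7} 2  {5,7} 1  {6,7} 1
  3 to go: {2,3,7} 3  {3,5,7} 3  {3,6,7} 3  {5,6,7} 2
  4 to go: {2,3,5,7} 6  {2,3,6,7} 6  {3,5,6,7} 8  {4,5,6,7} 2
  5 to go: {0,4,5,6,7} 2  {1,4,5,6,7} 2  {2,3,5,6,7} 20  {3,4,5,6,7} 10
  6 to go: {0,1,4,5,6,7} 4  {0,3,4,5,6,7} 12  {1,3,4,5,6,7} 12  {2,3,4,5,6,7} 30
  if 0:d drops first: 42 orders
  if 1:b drops first: 42 orders
  if 2:f drops first: 28 orders
heap linearizations: 112

112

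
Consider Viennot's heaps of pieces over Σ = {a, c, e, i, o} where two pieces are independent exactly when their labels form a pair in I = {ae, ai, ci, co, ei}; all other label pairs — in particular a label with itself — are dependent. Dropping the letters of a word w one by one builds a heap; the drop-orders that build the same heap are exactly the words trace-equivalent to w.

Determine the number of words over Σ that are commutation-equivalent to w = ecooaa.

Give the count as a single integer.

3

drop 0:e onto floor
drop 1:c onto {0:e}
drop 2:o onto {0:e}
drop 3:o onto {2:o}
drop 4:a onto {1:c, 3:o}
drop 5:a onto {4:a}
ground layer = {0:e}
drop-orders for the pieces not yet dropped (sum over which currently-grounded one goes next):
  1 to go: {5} 1
  2 to go: {4,5} 1
  3 to go: {1,4,5} 1  {3,4,5} 1
  4 to go: {1,3,4,5} 2  {2,3,4,5} 1
  if 0:e drops first: 3 orders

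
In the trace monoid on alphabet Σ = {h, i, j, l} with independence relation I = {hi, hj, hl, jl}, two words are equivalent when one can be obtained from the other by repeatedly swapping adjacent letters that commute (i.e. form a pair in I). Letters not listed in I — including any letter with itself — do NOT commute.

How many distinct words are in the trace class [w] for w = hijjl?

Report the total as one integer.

drop 0:h onto floor
drop 1:i onto floor
drop 2:j onto {1:i}
drop 3:j onto {2:j}
drop 4:l onto {1:i}
ground layer = {0:h, 1:i}
drop-orders for the pieces not yet dropped (sum over which currently-grounded one goes next):
  1 to go: {0} 1  {3} 1  {4} 1
  2 to go: {0,3} 2  {0,4} 2  {2,3} 1  {3,4} 2
  3 to go: {0,2,3} 3  {0,3,4} 6  {2,3,4} 3
  if 0:h drops first: 3 orders
  if 1:i drops first: 12 orders
heap linearizations: 15

15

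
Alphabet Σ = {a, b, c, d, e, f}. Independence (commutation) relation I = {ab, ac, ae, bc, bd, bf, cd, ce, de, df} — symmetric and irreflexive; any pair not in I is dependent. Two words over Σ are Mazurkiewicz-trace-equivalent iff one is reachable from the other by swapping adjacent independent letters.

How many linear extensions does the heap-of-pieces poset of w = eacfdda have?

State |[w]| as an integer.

38

drop 0:e onto floor
drop 1:a onto floor
drop 2:c onto floor
drop 3:f onto {0:e, 1:a, 2:c}
drop 4:d onto {1:a}
drop 5:d onto {4:d}
drop 6:a onto {3:f, 5:d}
ground layer = {0:e, 1:a, 2:c}
drop-orders for the pieces not yet dropped (sum over which currently-grounded one goes next):
  1 to go: {6} 1
  2 to go: {3,6} 1  {5,6} 1
  3 to go: {0,3,6} 1  {2,3,6} 1  {3,5,6} 2  {4,5,6} 1
  4 to go: {0,2,3,6} 2  {0,3,5,6} 3  {2,3,5,6} 3  {3,4,5,6} 3
  5 to go: {0,2,3,5,6} 8  {0,3,4,5,6} 6  {1,3,4,5,6} 3  {2,3,4,5,6} 6
  if 0:e drops first: 9 orders
  if 1:a drops first: 20 orders
  if 2:c drops first: 9 orders
heap linearizations: 38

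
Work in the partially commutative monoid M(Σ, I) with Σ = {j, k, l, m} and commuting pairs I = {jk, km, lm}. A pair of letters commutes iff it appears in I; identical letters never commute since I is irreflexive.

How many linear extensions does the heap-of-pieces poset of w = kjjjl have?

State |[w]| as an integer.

0(k) covers ∅
1(j) covers ∅
2(j) covers 1:j
3(j) covers 2:j
4(l) covers 0:k, 3:j
floor of heap: 0:k, 1:j
completions by unplaced set U, small U first (add the entries for U minus each lowest piece of U):
  |U|=1: {4}:1
  |U|=2: {0,4}:1  {3,4}:1
  |U|=3: {0,3,4}:2  {2,3,4}:1
  start at 0(k): 1
  start at 1(j): 3
sum over floor = 4

4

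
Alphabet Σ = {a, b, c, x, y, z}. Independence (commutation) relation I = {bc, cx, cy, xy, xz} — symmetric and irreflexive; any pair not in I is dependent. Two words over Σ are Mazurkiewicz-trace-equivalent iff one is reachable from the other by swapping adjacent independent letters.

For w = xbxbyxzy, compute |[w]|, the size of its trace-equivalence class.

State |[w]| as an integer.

drop 0:x onto floor
drop 1:b onto {0:x}
drop 2:x onto {1:b}
drop 3:b onto {2:x}
drop 4:y onto {3:b}
drop 5:x onto {3:b}
drop 6:z onto {4:y}
drop 7:y onto {6:z}
ground layer = {0:x}
drop-orders for the pieces not yet dropped (sum over which currently-grounded one goes next):
  1 to go: {5} 1  {7} 1
  2 to go: {5,7} 2  {6,7} 1
  3 to go: {4,6,7} 1  {5,6,7} 3
  4 to go: {4,5,6,7} 4
  5 to go: {3,4,5,6,7} 4
  6 to go: {2,3,4,5,6,7} 4
  if 0:x drops first: 4 orders

4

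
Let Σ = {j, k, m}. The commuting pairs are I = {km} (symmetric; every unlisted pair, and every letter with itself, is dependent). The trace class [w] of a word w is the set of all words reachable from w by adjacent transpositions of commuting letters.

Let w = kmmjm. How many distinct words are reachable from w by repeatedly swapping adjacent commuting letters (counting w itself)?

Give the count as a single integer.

3

piece 0:k — minimal
piece 1:m — minimal
piece 2:m rests on {1:m}
piece 3:j rests on {0:k, 2:m}
piece 4:m rests on {3:j}
minimal pieces: {0:k, 1:m}
ways to finish when only these pieces remain (= sum over removing one remaining piece with nothing left below it):
  1 left: {4}→1
  2 left: {3,4}→1
  3 left: {0,3,4}→1  {2,3,4}→1
  placing 0:k first → 1 extensions
  placing 1:m first → 2 extensions
total linear extensions = 3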